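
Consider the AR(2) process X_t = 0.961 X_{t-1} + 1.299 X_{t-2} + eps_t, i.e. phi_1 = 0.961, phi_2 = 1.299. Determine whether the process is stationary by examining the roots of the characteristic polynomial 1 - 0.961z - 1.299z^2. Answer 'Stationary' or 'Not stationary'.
\text{Not stationary}

The AR(p) characteristic polynomial is P(z) = 1 - 0.961z - 1.299z^2.
Stationarity requires all roots to lie outside the unit circle, i.e. |z| > 1 for every root.
Set 1 + (-0.961) z + (-1.299) z^2 = 0, i.e. a z^2 + b z + c = 0 with a = -1.299, b = -0.961, c = 1.
Discriminant D = b^2 - 4ac = (-0.961)^2 - 4*(-1.299)*1 = 0.923521 - (-5.196) = 6.119521.
D >= 0, so the roots are real: z = (-b +/- sqrt(D)) / (2a) = (0.961 +/- 2.473767) / (-2.598).
  z_1 = (0.961 + 2.473767) / (-2.598) = -1.3221,   |z_1| = 1.3221.
  z_2 = (0.961 - 2.473767) / (-2.598) = 0.5823,   |z_2| = 0.5823.
Moduli of all roots: 1.3221, 0.5823.
All moduli strictly greater than 1? No.
Verdict: Not stationary.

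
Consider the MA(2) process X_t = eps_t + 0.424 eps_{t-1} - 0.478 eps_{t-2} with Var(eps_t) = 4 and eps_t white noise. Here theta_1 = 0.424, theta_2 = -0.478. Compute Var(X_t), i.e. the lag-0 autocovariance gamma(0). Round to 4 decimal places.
\gamma(0) = 5.6330

For an MA(q) process X_t = eps_t + sum_i theta_i eps_{t-i} with
Var(eps_t) = sigma^2, the variance is
  gamma(0) = sigma^2 * (1 + sum_i theta_i^2).
  sum_i theta_i^2 = (0.424)^2 + (-0.478)^2 = 0.179776 + 0.228484 = 0.40826.
  gamma(0) = 4 * (1 + 0.40826) = 4 * 1.40826 = 5.63304, which rounds to 5.6330.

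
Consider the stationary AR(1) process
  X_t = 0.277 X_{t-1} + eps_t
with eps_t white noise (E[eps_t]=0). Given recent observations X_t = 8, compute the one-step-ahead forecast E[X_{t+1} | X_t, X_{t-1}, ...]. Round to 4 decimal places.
E[X_{t+1} \mid \mathcal F_t] = 2.2160

For an AR(p) model X_t = c + sum_i phi_i X_{t-i} + eps_t, the
one-step-ahead conditional mean is
  E[X_{t+1} | X_t, ...] = c + sum_i phi_i X_{t+1-i}.
Substitute known values:
  E[X_{t+1} | ...] = (0.277) * (8)
                   = 2.2160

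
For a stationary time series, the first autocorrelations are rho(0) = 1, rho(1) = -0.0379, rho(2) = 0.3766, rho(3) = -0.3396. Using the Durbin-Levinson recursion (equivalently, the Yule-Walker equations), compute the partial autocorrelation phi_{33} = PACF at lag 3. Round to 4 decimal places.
\phi_{33} = -0.3690

The PACF at lag k is phi_{kk}, the last component of the solution
to the Yule-Walker system G_k phi = r_k where
  (G_k)_{ij} = rho(|i - j|), (r_k)_i = rho(i), i,j = 1..k.
Equivalently, Durbin-Levinson gives phi_{kk} iteratively:
  phi_{11} = rho(1)
  phi_{kk} = [rho(k) - sum_{j=1..k-1} phi_{k-1,j} rho(k-j)]
            / [1 - sum_{j=1..k-1} phi_{k-1,j} rho(j)],
  phi_{k,j} = phi_{k-1,j} - phi_{kk} phi_{k-1,k-j},  j = 1..k-1.
Step k = 1:
  phi_11 = rho(1) = -0.0379.
Step k = 2:
  phi_22 = [rho(2) - phi_11 rho(1)] / [1 - phi_11 rho(1)] = [0.3766 - (-0.0379)(-0.0379)] / [1 - (-0.0379)(-0.0379)]
         = 0.37516359 / 0.99856359 = 0.375703.
  Update: phi_21 = phi_11 - phi_22 phi_11 = -0.0379 - (0.375703)(-0.0379) = -0.023661.
Step k = 3:
  phi_33 = [rho(3) - phi_21 rho(2) - phi_22 rho(1)] / [1 - phi_21 rho(1) - phi_22 rho(2)]
    numerator   = -0.3396 - (-0.023661)(0.3766) - (0.375703)(-0.0379) = -0.31645017
    denominator = 1 - (-0.023661)(-0.0379) - (0.375703)(0.3766) = 0.85761341
  phi_33 = -0.31645017 / 0.85761341 = -0.369.
Therefore phi_{33} = -0.3690.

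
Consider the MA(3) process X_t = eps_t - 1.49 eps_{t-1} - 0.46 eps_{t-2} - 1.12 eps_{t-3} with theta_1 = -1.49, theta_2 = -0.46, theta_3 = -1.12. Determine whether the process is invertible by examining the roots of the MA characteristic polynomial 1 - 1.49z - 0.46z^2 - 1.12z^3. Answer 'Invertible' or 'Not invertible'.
\text{Not invertible}

The MA(q) characteristic polynomial is P(z) = 1 - 1.49z - 0.46z^2 - 1.12z^3.
Invertibility requires all roots to lie outside the unit circle, i.e. |z| > 1 for every root.
Degree 3: look for a simple real root z0 first, then factor out (1 - z/z0) and solve the remaining quadratic.
Testing z0 = 0.5: P(0.5) = 1 + (-1.49)(0.5) + (-0.46)(0.5)^2 + (-1.12)(0.5)^3
  = 1 + (-0.745) + (-0.115) + (-0.14) = 0.  So z_0 = 0.5 is a root, |z_0| = 0.5.
Divide out the factor (1 - 2 z) = (1 - z/z0) (since 1/z0 = 2):
  P(z) = (1 - 2 z)(1 + (0.51) z + (0.56) z^2)
  [check: z-coef 0.51 - (2) = -1.49; z^2-coef 0.56 - (2)(0.51) = -0.46; z^3-coef -(2)(0.56) = -1.12.]
Remaining roots from the quadratic factor 1 + (0.51) z + (0.56) z^2:
  Set 1 + (0.51) z + (0.56) z^2 = 0, i.e. a z^2 + b z + c = 0 with a = 0.56, b = 0.51, c = 1.
  Discriminant D = b^2 - 4ac = (0.51)^2 - 4*(0.56)*1 = 0.2601 - (2.24) = -1.9799.
  D < 0, so the roots are the complex-conjugate pair z = (-b +/- i sqrt(-D)) / (2a) = -0.4554 +/- 1.2563i.
  For a conjugate pair |z|^2 = z * conj(z) = (product of roots) = c/a = 1/(0.56) = 1.785714, so |z| = sqrt(1.785714) = 1.3363 for both roots.
Moduli of all roots: 0.5000, 1.3363, 1.3363.
All moduli strictly greater than 1? No.
Verdict: Not invertible.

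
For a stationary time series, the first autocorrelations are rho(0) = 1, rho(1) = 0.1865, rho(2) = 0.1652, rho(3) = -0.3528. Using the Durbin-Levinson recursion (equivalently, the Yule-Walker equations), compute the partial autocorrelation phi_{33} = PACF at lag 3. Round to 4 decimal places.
\phi_{33} = -0.4270

The PACF at lag k is phi_{kk}, the last component of the solution
to the Yule-Walker system G_k phi = r_k where
  (G_k)_{ij} = rho(|i - j|), (r_k)_i = rho(i), i,j = 1..k.
Equivalently, Durbin-Levinson gives phi_{kk} iteratively:
  phi_{11} = rho(1)
  phi_{kk} = [rho(k) - sum_{j=1..k-1} phi_{k-1,j} rho(k-j)]
            / [1 - sum_{j=1..k-1} phi_{k-1,j} rho(j)],
  phi_{k,j} = phi_{k-1,j} - phi_{kk} phi_{k-1,k-j},  j = 1..k-1.
Step k = 1:
  phi_11 = rho(1) = 0.1865.
Step k = 2:
  phi_22 = [rho(2) - phi_11 rho(1)] / [1 - phi_11 rho(1)] = [0.1652 - (0.1865)(0.1865)] / [1 - (0.1865)(0.1865)]
         = 0.13041775 / 0.96521775 = 0.135117.
  Update: phi_21 = phi_11 - phi_22 phi_11 = 0.1865 - (0.135117)(0.1865) = 0.161301.
Step k = 3:
  phi_33 = [rho(3) - phi_21 rho(2) - phi_22 rho(1)] / [1 - phi_21 rho(1) - phi_22 rho(2)]
    numerator   = -0.3528 - (0.161301)(0.1652) - (0.135117)(0.1865) = -0.40464626
    denominator = 1 - (0.161301)(0.1865) - (0.135117)(0.1652) = 0.94759604
  phi_33 = -0.40464626 / 0.94759604 = -0.427.
Therefore phi_{33} = -0.4270.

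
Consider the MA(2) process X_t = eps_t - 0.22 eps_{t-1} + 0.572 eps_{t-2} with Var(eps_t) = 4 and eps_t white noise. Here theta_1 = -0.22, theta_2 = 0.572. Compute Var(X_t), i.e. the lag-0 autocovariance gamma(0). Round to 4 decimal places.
\gamma(0) = 5.5023

For an MA(q) process X_t = eps_t + sum_i theta_i eps_{t-i} with
Var(eps_t) = sigma^2, the variance is
  gamma(0) = sigma^2 * (1 + sum_i theta_i^2).
  sum_i theta_i^2 = (-0.22)^2 + (0.572)^2 = 0.0484 + 0.327184 = 0.375584.
  gamma(0) = 4 * (1 + 0.375584) = 4 * 1.375584 = 5.502336, which rounds to 5.5023.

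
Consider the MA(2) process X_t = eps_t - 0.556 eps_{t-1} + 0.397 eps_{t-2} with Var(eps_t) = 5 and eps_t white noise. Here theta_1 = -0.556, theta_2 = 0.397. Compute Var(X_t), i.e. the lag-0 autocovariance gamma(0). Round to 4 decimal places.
\gamma(0) = 7.3337

For an MA(q) process X_t = eps_t + sum_i theta_i eps_{t-i} with
Var(eps_t) = sigma^2, the variance is
  gamma(0) = sigma^2 * (1 + sum_i theta_i^2).
  sum_i theta_i^2 = (-0.556)^2 + (0.397)^2 = 0.309136 + 0.157609 = 0.466745.
  gamma(0) = 5 * (1 + 0.466745) = 5 * 1.466745 = 7.333725, which rounds to 7.3337.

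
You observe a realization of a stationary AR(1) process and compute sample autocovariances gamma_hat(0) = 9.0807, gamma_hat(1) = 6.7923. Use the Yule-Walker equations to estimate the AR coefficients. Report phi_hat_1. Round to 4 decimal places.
\hat\phi_{1} = 0.7480

The Yule-Walker equations for an AR(p) process read, in matrix form,
  Gamma_p phi = r_p,   with   (Gamma_p)_{ij} = gamma(|i - j|),
                       (r_p)_i = gamma(i),   i,j = 1..p.
Substitute the sample gammas (Toeplitz matrix and right-hand side of size 1):
  Gamma_p = [[9.0807]]
  r_p     = [6.7923]
With p = 1 this is the single equation gamma(0) phi_1 = gamma(1):
  phi_hat_1 = gamma(1) / gamma(0) = 6.7923 / 9.0807 = 0.7480.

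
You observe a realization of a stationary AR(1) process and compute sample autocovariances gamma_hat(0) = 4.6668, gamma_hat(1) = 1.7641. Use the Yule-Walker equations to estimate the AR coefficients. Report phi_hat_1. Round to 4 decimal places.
\hat\phi_{1} = 0.3780

The Yule-Walker equations for an AR(p) process read, in matrix form,
  Gamma_p phi = r_p,   with   (Gamma_p)_{ij} = gamma(|i - j|),
                       (r_p)_i = gamma(i),   i,j = 1..p.
Substitute the sample gammas (Toeplitz matrix and right-hand side of size 1):
  Gamma_p = [[4.6668]]
  r_p     = [1.7641]
With p = 1 this is the single equation gamma(0) phi_1 = gamma(1):
  phi_hat_1 = gamma(1) / gamma(0) = 1.7641 / 4.6668 = 0.3780.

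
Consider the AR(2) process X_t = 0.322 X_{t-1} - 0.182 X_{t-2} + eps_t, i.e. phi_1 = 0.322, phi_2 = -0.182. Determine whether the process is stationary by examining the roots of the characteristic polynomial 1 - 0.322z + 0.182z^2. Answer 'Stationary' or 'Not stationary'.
\text{Stationary}

The AR(p) characteristic polynomial is P(z) = 1 - 0.322z + 0.182z^2.
Stationarity requires all roots to lie outside the unit circle, i.e. |z| > 1 for every root.
Set 1 + (-0.322) z + (0.182) z^2 = 0, i.e. a z^2 + b z + c = 0 with a = 0.182, b = -0.322, c = 1.
Discriminant D = b^2 - 4ac = (-0.322)^2 - 4*(0.182)*1 = 0.103684 - (0.728) = -0.624316.
D < 0, so the roots are the complex-conjugate pair z = (-b +/- i sqrt(-D)) / (2a) = 0.8846 +/- 2.1707i.
For a conjugate pair |z|^2 = z * conj(z) = (product of roots) = c/a = 1/(0.182) = 5.494505, so |z| = sqrt(5.494505) = 2.344 for both roots.
Moduli of all roots: 2.3440, 2.3440.
All moduli strictly greater than 1? Yes.
Verdict: Stationary.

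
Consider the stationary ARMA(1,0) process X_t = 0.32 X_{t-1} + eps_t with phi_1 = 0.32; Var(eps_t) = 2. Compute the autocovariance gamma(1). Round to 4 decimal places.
\gamma(1) = 0.7130

Multiply the model equation by X_{t-k} and take expectations. With theta_0 = psi_0 = 1 and psi_j the MA(infinity) weights, this gives
  gamma(k) - sum_i phi_i gamma(k-i) = c_k,
  c_k = sigma^2 * sum_{j=k..q} theta_j psi_{j-k}   (c_k = 0 for k > q),
using gamma(-m) = gamma(m).
Pure AR (q = 0): c_0 = sigma^2 = 2, c_k = 0 for k >= 1.
Equations for k = 0 and k = 1 (AR order 1):
  gamma(0) = phi_1 gamma(1) + c_0
  gamma(1) = phi_1 gamma(0) + c_1
Substituting the second into the first: gamma(0) (1 - phi_1^2) = c_0 + phi_1 c_1, so
  gamma(0) = c_0 / (1 - phi_1^2) = 2 / (1 - (0.32)^2) = 2 / 0.8976 = 2.228164.
  gamma(1) = phi_1 gamma(0) = (0.32)(2.228164) = 0.713012.
Therefore gamma(1) = 0.7130 (to 4 decimal places).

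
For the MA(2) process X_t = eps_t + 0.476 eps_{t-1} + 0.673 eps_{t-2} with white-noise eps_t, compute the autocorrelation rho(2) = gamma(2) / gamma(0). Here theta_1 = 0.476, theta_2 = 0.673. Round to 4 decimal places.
\rho(2) = 0.4007

For an MA(q) process with theta_0 = 1, the autocovariance is
  gamma(k) = sigma^2 * sum_{i=0..q-k} theta_i * theta_{i+k},
and rho(k) = gamma(k) / gamma(0). Sigma^2 cancels.
  numerator   = (1)*(0.673) = 0.673.
  denominator = (1)^2 + (0.476)^2 + (0.673)^2 = 1.679505.
  rho(2) = 0.673 / 1.679505 = 0.4007.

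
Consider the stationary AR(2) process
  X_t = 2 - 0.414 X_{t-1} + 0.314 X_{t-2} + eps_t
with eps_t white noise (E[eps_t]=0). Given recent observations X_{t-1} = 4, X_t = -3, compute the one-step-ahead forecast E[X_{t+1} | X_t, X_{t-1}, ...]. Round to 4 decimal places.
E[X_{t+1} \mid \mathcal F_t] = 4.4980

For an AR(p) model X_t = c + sum_i phi_i X_{t-i} + eps_t, the
one-step-ahead conditional mean is
  E[X_{t+1} | X_t, ...] = c + sum_i phi_i X_{t+1-i}.
Substitute known values:
  E[X_{t+1} | ...] = 2 + (-0.414) * (-3) + (0.314) * (4)
                   = 4.4980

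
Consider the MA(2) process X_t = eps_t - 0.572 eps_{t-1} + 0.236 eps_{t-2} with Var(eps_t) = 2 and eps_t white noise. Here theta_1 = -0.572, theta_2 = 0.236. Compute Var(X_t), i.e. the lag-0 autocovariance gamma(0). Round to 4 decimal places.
\gamma(0) = 2.7658

For an MA(q) process X_t = eps_t + sum_i theta_i eps_{t-i} with
Var(eps_t) = sigma^2, the variance is
  gamma(0) = sigma^2 * (1 + sum_i theta_i^2).
  sum_i theta_i^2 = (-0.572)^2 + (0.236)^2 = 0.327184 + 0.055696 = 0.38288.
  gamma(0) = 2 * (1 + 0.38288) = 2 * 1.38288 = 2.76576, which rounds to 2.7658.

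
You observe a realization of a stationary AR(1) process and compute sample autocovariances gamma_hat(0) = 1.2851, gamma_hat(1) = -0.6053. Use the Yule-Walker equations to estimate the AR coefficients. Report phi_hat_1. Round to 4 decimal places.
\hat\phi_{1} = -0.4710

The Yule-Walker equations for an AR(p) process read, in matrix form,
  Gamma_p phi = r_p,   with   (Gamma_p)_{ij} = gamma(|i - j|),
                       (r_p)_i = gamma(i),   i,j = 1..p.
Substitute the sample gammas (Toeplitz matrix and right-hand side of size 1):
  Gamma_p = [[1.2851]]
  r_p     = [-0.6053]
With p = 1 this is the single equation gamma(0) phi_1 = gamma(1):
  phi_hat_1 = gamma(1) / gamma(0) = -0.6053 / 1.2851 = -0.4710.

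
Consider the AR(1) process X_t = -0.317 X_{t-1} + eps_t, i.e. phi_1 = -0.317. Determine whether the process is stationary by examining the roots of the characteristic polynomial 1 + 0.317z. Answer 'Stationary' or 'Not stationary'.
\text{Stationary}

The AR(p) characteristic polynomial is P(z) = 1 + 0.317z.
Stationarity requires all roots to lie outside the unit circle, i.e. |z| > 1 for every root.
This is linear in z: 1 + (0.317) z = 0  =>  z = -1/(0.317) = -3.154574,  |z| = 3.154574.
Moduli of all roots: 3.1546.
All moduli strictly greater than 1? Yes.
Verdict: Stationary.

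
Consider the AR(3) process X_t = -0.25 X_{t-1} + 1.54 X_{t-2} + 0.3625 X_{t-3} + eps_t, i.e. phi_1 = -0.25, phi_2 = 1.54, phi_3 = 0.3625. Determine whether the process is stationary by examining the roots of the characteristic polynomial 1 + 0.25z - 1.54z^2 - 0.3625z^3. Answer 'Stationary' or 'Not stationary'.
\text{Not stationary}

The AR(p) characteristic polynomial is P(z) = 1 + 0.25z - 1.54z^2 - 0.3625z^3.
Stationarity requires all roots to lie outside the unit circle, i.e. |z| > 1 for every root.
Degree 3: look for a simple real root z0 first, then factor out (1 - z/z0) and solve the remaining quadratic.
Testing z0 = -0.8: P(-0.8) = 1 + (0.25)(-0.8) + (-1.54)(-0.8)^2 + (-0.3625)(-0.8)^3
  = 1 + (-0.2) + (-0.9856) + (0.1856) = 0.  So z_0 = -0.8 is a root, |z_0| = 0.8.
Divide out the factor (1 + 1.25 z) = (1 - z/z0) (since 1/z0 = -1.25):
  P(z) = (1 + 1.25 z)(1 + (-1) z + (-0.29) z^2)
  [check: z-coef -1 - (-1.25) = 0.25; z^2-coef -0.29 - (-1.25)(-1) = -1.54; z^3-coef -(-1.25)(-0.29) = -0.3625.]
Remaining roots from the quadratic factor 1 + (-1) z + (-0.29) z^2:
  Set 1 + (-1) z + (-0.29) z^2 = 0, i.e. a z^2 + b z + c = 0 with a = -0.29, b = -1, c = 1.
  Discriminant D = b^2 - 4ac = (-1)^2 - 4*(-0.29)*1 = 1 - (-1.16) = 2.16.
  D >= 0, so the roots are real: z = (-b +/- sqrt(D)) / (2a) = (1 +/- 1.469694) / (-0.58).
    z_1 = (1 + 1.469694) / (-0.58) = -4.2581,   |z_1| = 4.2581.
    z_2 = (1 - 1.469694) / (-0.58) = 0.8098,   |z_2| = 0.8098.
Moduli of all roots: 0.8000, 4.2581, 0.8098.
All moduli strictly greater than 1? No.
Verdict: Not stationary.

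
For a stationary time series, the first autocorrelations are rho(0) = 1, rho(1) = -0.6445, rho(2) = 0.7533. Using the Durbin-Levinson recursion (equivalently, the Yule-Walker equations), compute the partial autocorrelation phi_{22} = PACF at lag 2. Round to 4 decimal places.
\phi_{22} = 0.5780

The PACF at lag k is phi_{kk}, the last component of the solution
to the Yule-Walker system G_k phi = r_k where
  (G_k)_{ij} = rho(|i - j|), (r_k)_i = rho(i), i,j = 1..k.
Equivalently, Durbin-Levinson gives phi_{kk} iteratively:
  phi_{11} = rho(1)
  phi_{kk} = [rho(k) - sum_{j=1..k-1} phi_{k-1,j} rho(k-j)]
            / [1 - sum_{j=1..k-1} phi_{k-1,j} rho(j)],
  phi_{k,j} = phi_{k-1,j} - phi_{kk} phi_{k-1,k-j},  j = 1..k-1.
Step k = 1:
  phi_11 = rho(1) = -0.6445.
Step k = 2:
  phi_22 = [rho(2) - phi_11 rho(1)] / [1 - phi_11 rho(1)] = [0.7533 - (-0.6445)(-0.6445)] / [1 - (-0.6445)(-0.6445)]
         = 0.33791975 / 0.58461975 = 0.578.
Therefore phi_{22} = 0.5780.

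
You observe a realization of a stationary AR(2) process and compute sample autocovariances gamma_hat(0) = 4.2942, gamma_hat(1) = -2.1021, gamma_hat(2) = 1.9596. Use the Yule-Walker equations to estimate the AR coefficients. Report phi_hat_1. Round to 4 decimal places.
\hat\phi_{1} = -0.3500

The Yule-Walker equations for an AR(p) process read, in matrix form,
  Gamma_p phi = r_p,   with   (Gamma_p)_{ij} = gamma(|i - j|),
                       (r_p)_i = gamma(i),   i,j = 1..p.
Substitute the sample gammas (Toeplitz matrix and right-hand side of size 2):
  Gamma_p = [[4.2942, -2.1021], [-2.1021, 4.2942]]
  r_p     = [-2.1021, 1.9596]
Written out:
  4.2942 phi_1 - 2.1021 phi_2 = -2.1021
  -2.1021 phi_1 + 4.2942 phi_2 = 1.9596
Solve by Cramer's rule:
  det = gamma(0)^2 - gamma(1)^2 = (4.2942)^2 - (-2.1021)^2 = 18.44015364 - 4.41882441 = 14.02132923
  phi_hat_1 = [gamma(1) gamma(0) - gamma(1) gamma(2)] / det = [(-2.1021)(4.2942) - (-2.1021)(1.9596)] / 14.02132923 = -4.90756266 / 14.02132923 = -0.35
  phi_hat_2 = [gamma(0) gamma(2) - gamma(1)^2] / det = [(4.2942)(1.9596) - (-2.1021)^2] / 14.02132923 = 3.99608991 / 14.02132923 = 0.285
So phi_hat = [-0.3500, 0.2850].
Therefore phi_hat_1 = -0.3500.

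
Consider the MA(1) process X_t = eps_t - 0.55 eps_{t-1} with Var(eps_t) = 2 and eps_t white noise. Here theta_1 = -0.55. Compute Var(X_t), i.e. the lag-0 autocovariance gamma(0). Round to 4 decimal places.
\gamma(0) = 2.6050

For an MA(q) process X_t = eps_t + sum_i theta_i eps_{t-i} with
Var(eps_t) = sigma^2, the variance is
  gamma(0) = sigma^2 * (1 + sum_i theta_i^2).
  sum_i theta_i^2 = (-0.55)^2 = 0.3025.
  gamma(0) = 2 * (1 + 0.3025) = 2 * 1.3025 = 2.605, which rounds to 2.6050.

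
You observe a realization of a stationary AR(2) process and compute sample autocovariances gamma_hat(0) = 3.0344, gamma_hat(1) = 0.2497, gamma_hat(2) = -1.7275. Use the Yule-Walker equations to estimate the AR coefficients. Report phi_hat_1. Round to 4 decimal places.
\hat\phi_{1} = 0.1300

The Yule-Walker equations for an AR(p) process read, in matrix form,
  Gamma_p phi = r_p,   with   (Gamma_p)_{ij} = gamma(|i - j|),
                       (r_p)_i = gamma(i),   i,j = 1..p.
Substitute the sample gammas (Toeplitz matrix and right-hand side of size 2):
  Gamma_p = [[3.0344, 0.2497], [0.2497, 3.0344]]
  r_p     = [0.2497, -1.7275]
Written out:
  3.0344 phi_1 + 0.2497 phi_2 = 0.2497
  0.2497 phi_1 + 3.0344 phi_2 = -1.7275
Solve by Cramer's rule:
  det = gamma(0)^2 - gamma(1)^2 = (3.0344)^2 - (0.2497)^2 = 9.20758336 - 0.06235009 = 9.14523327
  phi_hat_1 = [gamma(1) gamma(0) - gamma(1) gamma(2)] / det = [(0.2497)(3.0344) - (0.2497)(-1.7275)] / 9.14523327 = 1.18904643 / 9.14523327 = 0.13
  phi_hat_2 = [gamma(0) gamma(2) - gamma(1)^2] / det = [(3.0344)(-1.7275) - (0.2497)^2] / 9.14523327 = -5.30427609 / 9.14523327 = -0.58
So phi_hat = [0.1300, -0.5800].
Therefore phi_hat_1 = 0.1300.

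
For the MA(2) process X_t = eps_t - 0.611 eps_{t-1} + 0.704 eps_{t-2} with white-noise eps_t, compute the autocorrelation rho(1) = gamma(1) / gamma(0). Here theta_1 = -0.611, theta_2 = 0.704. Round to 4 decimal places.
\rho(1) = -0.5571

For an MA(q) process with theta_0 = 1, the autocovariance is
  gamma(k) = sigma^2 * sum_{i=0..q-k} theta_i * theta_{i+k},
and rho(k) = gamma(k) / gamma(0). Sigma^2 cancels.
  numerator   = (1)*(-0.611) + (-0.611)*(0.704) = -1.041144.
  denominator = (1)^2 + (-0.611)^2 + (0.704)^2 = 1.868937.
  rho(1) = -1.041144 / 1.868937 = -0.5571.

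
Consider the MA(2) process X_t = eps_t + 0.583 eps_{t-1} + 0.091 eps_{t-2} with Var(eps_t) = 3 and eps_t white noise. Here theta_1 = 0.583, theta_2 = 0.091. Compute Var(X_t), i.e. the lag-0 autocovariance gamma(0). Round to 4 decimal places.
\gamma(0) = 4.0445

For an MA(q) process X_t = eps_t + sum_i theta_i eps_{t-i} with
Var(eps_t) = sigma^2, the variance is
  gamma(0) = sigma^2 * (1 + sum_i theta_i^2).
  sum_i theta_i^2 = (0.583)^2 + (0.091)^2 = 0.339889 + 0.008281 = 0.34817.
  gamma(0) = 3 * (1 + 0.34817) = 3 * 1.34817 = 4.04451, which rounds to 4.0445.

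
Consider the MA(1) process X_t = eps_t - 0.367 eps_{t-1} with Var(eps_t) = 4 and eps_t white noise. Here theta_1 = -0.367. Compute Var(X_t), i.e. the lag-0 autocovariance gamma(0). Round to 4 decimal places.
\gamma(0) = 4.5388

For an MA(q) process X_t = eps_t + sum_i theta_i eps_{t-i} with
Var(eps_t) = sigma^2, the variance is
  gamma(0) = sigma^2 * (1 + sum_i theta_i^2).
  sum_i theta_i^2 = (-0.367)^2 = 0.134689.
  gamma(0) = 4 * (1 + 0.134689) = 4 * 1.134689 = 4.538756, which rounds to 4.5388.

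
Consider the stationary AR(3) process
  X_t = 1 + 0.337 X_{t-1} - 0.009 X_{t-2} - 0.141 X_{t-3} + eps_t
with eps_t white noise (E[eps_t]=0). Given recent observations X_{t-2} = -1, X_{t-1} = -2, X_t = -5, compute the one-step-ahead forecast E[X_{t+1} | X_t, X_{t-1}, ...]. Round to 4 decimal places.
E[X_{t+1} \mid \mathcal F_t] = -0.5260

For an AR(p) model X_t = c + sum_i phi_i X_{t-i} + eps_t, the
one-step-ahead conditional mean is
  E[X_{t+1} | X_t, ...] = c + sum_i phi_i X_{t+1-i}.
Substitute known values:
  E[X_{t+1} | ...] = 1 + (0.337) * (-5) + (-0.009) * (-2) + (-0.141) * (-1)
                   = -0.5260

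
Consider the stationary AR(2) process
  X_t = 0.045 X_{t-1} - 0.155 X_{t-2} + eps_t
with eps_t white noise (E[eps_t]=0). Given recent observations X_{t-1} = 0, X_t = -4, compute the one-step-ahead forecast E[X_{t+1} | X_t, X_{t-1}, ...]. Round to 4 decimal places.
E[X_{t+1} \mid \mathcal F_t] = -0.1800

For an AR(p) model X_t = c + sum_i phi_i X_{t-i} + eps_t, the
one-step-ahead conditional mean is
  E[X_{t+1} | X_t, ...] = c + sum_i phi_i X_{t+1-i}.
Substitute known values:
  E[X_{t+1} | ...] = (0.045) * (-4) + (-0.155) * (0)
                   = -0.1800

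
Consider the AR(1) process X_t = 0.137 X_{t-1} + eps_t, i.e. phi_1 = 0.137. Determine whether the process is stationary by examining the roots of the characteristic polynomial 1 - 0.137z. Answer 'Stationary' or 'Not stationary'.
\text{Stationary}

The AR(p) characteristic polynomial is P(z) = 1 - 0.137z.
Stationarity requires all roots to lie outside the unit circle, i.e. |z| > 1 for every root.
This is linear in z: 1 + (-0.137) z = 0  =>  z = -1/(-0.137) = 7.29927,  |z| = 7.29927.
Moduli of all roots: 7.2993.
All moduli strictly greater than 1? Yes.
Verdict: Stationary.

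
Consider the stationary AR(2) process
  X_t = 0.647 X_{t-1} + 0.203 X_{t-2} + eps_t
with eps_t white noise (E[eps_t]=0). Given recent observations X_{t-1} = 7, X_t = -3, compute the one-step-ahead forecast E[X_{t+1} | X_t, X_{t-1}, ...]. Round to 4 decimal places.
E[X_{t+1} \mid \mathcal F_t] = -0.5200

For an AR(p) model X_t = c + sum_i phi_i X_{t-i} + eps_t, the
one-step-ahead conditional mean is
  E[X_{t+1} | X_t, ...] = c + sum_i phi_i X_{t+1-i}.
Substitute known values:
  E[X_{t+1} | ...] = (0.647) * (-3) + (0.203) * (7)
                   = -0.5200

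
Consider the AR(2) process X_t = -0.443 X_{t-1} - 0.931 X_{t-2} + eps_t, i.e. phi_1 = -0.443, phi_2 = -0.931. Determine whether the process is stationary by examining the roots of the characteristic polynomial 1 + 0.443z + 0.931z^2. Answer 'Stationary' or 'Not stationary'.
\text{Stationary}

The AR(p) characteristic polynomial is P(z) = 1 + 0.443z + 0.931z^2.
Stationarity requires all roots to lie outside the unit circle, i.e. |z| > 1 for every root.
Set 1 + (0.443) z + (0.931) z^2 = 0, i.e. a z^2 + b z + c = 0 with a = 0.931, b = 0.443, c = 1.
Discriminant D = b^2 - 4ac = (0.443)^2 - 4*(0.931)*1 = 0.196249 - (3.724) = -3.527751.
D < 0, so the roots are the complex-conjugate pair z = (-b +/- i sqrt(-D)) / (2a) = -0.2379 +/- 1.0087i.
For a conjugate pair |z|^2 = z * conj(z) = (product of roots) = c/a = 1/(0.931) = 1.074114, so |z| = sqrt(1.074114) = 1.0364 for both roots.
Moduli of all roots: 1.0364, 1.0364.
All moduli strictly greater than 1? Yes.
Verdict: Stationary.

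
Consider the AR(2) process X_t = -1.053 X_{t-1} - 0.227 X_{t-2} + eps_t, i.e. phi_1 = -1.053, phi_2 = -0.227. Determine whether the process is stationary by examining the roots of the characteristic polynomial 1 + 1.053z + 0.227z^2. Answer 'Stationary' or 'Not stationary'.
\text{Stationary}

The AR(p) characteristic polynomial is P(z) = 1 + 1.053z + 0.227z^2.
Stationarity requires all roots to lie outside the unit circle, i.e. |z| > 1 for every root.
Set 1 + (1.053) z + (0.227) z^2 = 0, i.e. a z^2 + b z + c = 0 with a = 0.227, b = 1.053, c = 1.
Discriminant D = b^2 - 4ac = (1.053)^2 - 4*(0.227)*1 = 1.108809 - (0.908) = 0.200809.
D >= 0, so the roots are real: z = (-b +/- sqrt(D)) / (2a) = (-1.053 +/- 0.448117) / (0.454).
  z_1 = (-1.053 + 0.448117) / (0.454) = -1.3323,   |z_1| = 1.3323.
  z_2 = (-1.053 - 0.448117) / (0.454) = -3.3064,   |z_2| = 3.3064.
Moduli of all roots: 1.3323, 3.3064.
All moduli strictly greater than 1? Yes.
Verdict: Stationary.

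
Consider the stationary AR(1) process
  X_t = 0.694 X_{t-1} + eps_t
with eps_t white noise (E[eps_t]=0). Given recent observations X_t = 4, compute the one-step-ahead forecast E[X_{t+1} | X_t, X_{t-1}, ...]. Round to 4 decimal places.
E[X_{t+1} \mid \mathcal F_t] = 2.7760

For an AR(p) model X_t = c + sum_i phi_i X_{t-i} + eps_t, the
one-step-ahead conditional mean is
  E[X_{t+1} | X_t, ...] = c + sum_i phi_i X_{t+1-i}.
Substitute known values:
  E[X_{t+1} | ...] = (0.694) * (4)
                   = 2.7760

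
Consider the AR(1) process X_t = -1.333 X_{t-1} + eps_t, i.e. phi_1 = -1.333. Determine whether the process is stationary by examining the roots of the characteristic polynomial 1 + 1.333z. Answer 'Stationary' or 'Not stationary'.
\text{Not stationary}

The AR(p) characteristic polynomial is P(z) = 1 + 1.333z.
Stationarity requires all roots to lie outside the unit circle, i.e. |z| > 1 for every root.
This is linear in z: 1 + (1.333) z = 0  =>  z = -1/(1.333) = -0.750188,  |z| = 0.750188.
Moduli of all roots: 0.7502.
All moduli strictly greater than 1? No.
Verdict: Not stationary.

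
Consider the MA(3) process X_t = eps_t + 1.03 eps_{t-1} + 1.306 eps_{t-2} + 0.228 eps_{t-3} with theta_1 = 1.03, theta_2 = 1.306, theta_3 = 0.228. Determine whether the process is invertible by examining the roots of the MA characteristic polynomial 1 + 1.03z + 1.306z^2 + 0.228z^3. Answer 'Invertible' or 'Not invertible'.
\text{Not invertible}

The MA(q) characteristic polynomial is P(z) = 1 + 1.03z + 1.306z^2 + 0.228z^3.
Invertibility requires all roots to lie outside the unit circle, i.e. |z| > 1 for every root.
Degree 3: look for a simple real root z0 first, then factor out (1 - z/z0) and solve the remaining quadratic.
Testing z0 = -5: P(-5) = 1 + (1.03)(-5) + (1.306)(-5)^2 + (0.228)(-5)^3
  = 1 + (-5.15) + (32.65) + (-28.5) = 0.  So z_0 = -5 is a root, |z_0| = 5.
Divide out the factor (1 + 0.2 z) = (1 - z/z0) (since 1/z0 = -0.2):
  P(z) = (1 + 0.2 z)(1 + (0.83) z + (1.14) z^2)
  [check: z-coef 0.83 - (-0.2) = 1.03; z^2-coef 1.14 - (-0.2)(0.83) = 1.306; z^3-coef -(-0.2)(1.14) = 0.228.]
Remaining roots from the quadratic factor 1 + (0.83) z + (1.14) z^2:
  Set 1 + (0.83) z + (1.14) z^2 = 0, i.e. a z^2 + b z + c = 0 with a = 1.14, b = 0.83, c = 1.
  Discriminant D = b^2 - 4ac = (0.83)^2 - 4*(1.14)*1 = 0.6889 - (4.56) = -3.8711.
  D < 0, so the roots are the complex-conjugate pair z = (-b +/- i sqrt(-D)) / (2a) = -0.364 +/- 0.8629i.
  For a conjugate pair |z|^2 = z * conj(z) = (product of roots) = c/a = 1/(1.14) = 0.877193, so |z| = sqrt(0.877193) = 0.9366 for both roots.
Moduli of all roots: 5.0000, 0.9366, 0.9366.
All moduli strictly greater than 1? No.
Verdict: Not invertible.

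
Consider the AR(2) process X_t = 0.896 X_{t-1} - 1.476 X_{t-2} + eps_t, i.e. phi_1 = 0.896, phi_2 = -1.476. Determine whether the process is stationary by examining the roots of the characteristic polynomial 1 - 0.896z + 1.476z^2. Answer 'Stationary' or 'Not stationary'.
\text{Not stationary}

The AR(p) characteristic polynomial is P(z) = 1 - 0.896z + 1.476z^2.
Stationarity requires all roots to lie outside the unit circle, i.e. |z| > 1 for every root.
Set 1 + (-0.896) z + (1.476) z^2 = 0, i.e. a z^2 + b z + c = 0 with a = 1.476, b = -0.896, c = 1.
Discriminant D = b^2 - 4ac = (-0.896)^2 - 4*(1.476)*1 = 0.802816 - (5.904) = -5.101184.
D < 0, so the roots are the complex-conjugate pair z = (-b +/- i sqrt(-D)) / (2a) = 0.3035 +/- 0.7651i.
For a conjugate pair |z|^2 = z * conj(z) = (product of roots) = c/a = 1/(1.476) = 0.677507, so |z| = sqrt(0.677507) = 0.8231 for both roots.
Moduli of all roots: 0.8231, 0.8231.
All moduli strictly greater than 1? No.
Verdict: Not stationary.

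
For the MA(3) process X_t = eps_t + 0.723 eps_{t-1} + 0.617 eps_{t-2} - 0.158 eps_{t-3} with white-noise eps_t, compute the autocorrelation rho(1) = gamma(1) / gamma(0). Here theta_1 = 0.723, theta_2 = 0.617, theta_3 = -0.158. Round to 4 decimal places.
\rho(1) = 0.5557

For an MA(q) process with theta_0 = 1, the autocovariance is
  gamma(k) = sigma^2 * sum_{i=0..q-k} theta_i * theta_{i+k},
and rho(k) = gamma(k) / gamma(0). Sigma^2 cancels.
  numerator   = (1)*(0.723) + (0.723)*(0.617) + (0.617)*(-0.158) = 1.071605.
  denominator = (1)^2 + (0.723)^2 + (0.617)^2 + (-0.158)^2 = 1.928382.
  rho(1) = 1.071605 / 1.928382 = 0.5557.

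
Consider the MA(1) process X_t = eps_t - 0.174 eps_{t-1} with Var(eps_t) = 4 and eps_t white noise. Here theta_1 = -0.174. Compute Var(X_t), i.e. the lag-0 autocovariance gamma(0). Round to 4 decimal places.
\gamma(0) = 4.1211

For an MA(q) process X_t = eps_t + sum_i theta_i eps_{t-i} with
Var(eps_t) = sigma^2, the variance is
  gamma(0) = sigma^2 * (1 + sum_i theta_i^2).
  sum_i theta_i^2 = (-0.174)^2 = 0.030276.
  gamma(0) = 4 * (1 + 0.030276) = 4 * 1.030276 = 4.121104, which rounds to 4.1211.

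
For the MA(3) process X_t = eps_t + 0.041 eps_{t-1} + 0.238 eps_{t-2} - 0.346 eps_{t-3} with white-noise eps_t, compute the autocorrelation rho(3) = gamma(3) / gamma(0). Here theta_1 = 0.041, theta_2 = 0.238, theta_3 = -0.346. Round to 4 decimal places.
\rho(3) = -0.2937

For an MA(q) process with theta_0 = 1, the autocovariance is
  gamma(k) = sigma^2 * sum_{i=0..q-k} theta_i * theta_{i+k},
and rho(k) = gamma(k) / gamma(0). Sigma^2 cancels.
  numerator   = (1)*(-0.346) = -0.346.
  denominator = (1)^2 + (0.041)^2 + (0.238)^2 + (-0.346)^2 = 1.178041.
  rho(3) = -0.346 / 1.178041 = -0.2937.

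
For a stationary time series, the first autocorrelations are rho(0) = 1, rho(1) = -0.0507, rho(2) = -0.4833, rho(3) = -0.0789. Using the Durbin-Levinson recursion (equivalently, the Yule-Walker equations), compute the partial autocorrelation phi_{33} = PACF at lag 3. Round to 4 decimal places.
\phi_{33} = -0.1841

The PACF at lag k is phi_{kk}, the last component of the solution
to the Yule-Walker system G_k phi = r_k where
  (G_k)_{ij} = rho(|i - j|), (r_k)_i = rho(i), i,j = 1..k.
Equivalently, Durbin-Levinson gives phi_{kk} iteratively:
  phi_{11} = rho(1)
  phi_{kk} = [rho(k) - sum_{j=1..k-1} phi_{k-1,j} rho(k-j)]
            / [1 - sum_{j=1..k-1} phi_{k-1,j} rho(j)],
  phi_{k,j} = phi_{k-1,j} - phi_{kk} phi_{k-1,k-j},  j = 1..k-1.
Step k = 1:
  phi_11 = rho(1) = -0.0507.
Step k = 2:
  phi_22 = [rho(2) - phi_11 rho(1)] / [1 - phi_11 rho(1)] = [-0.4833 - (-0.0507)(-0.0507)] / [1 - (-0.0507)(-0.0507)]
         = -0.48587049 / 0.99742951 = -0.487123.
  Update: phi_21 = phi_11 - phi_22 phi_11 = -0.0507 - (-0.487123)(-0.0507) = -0.075397.
Step k = 3:
  phi_33 = [rho(3) - phi_21 rho(2) - phi_22 rho(1)] / [1 - phi_21 rho(1) - phi_22 rho(2)]
    numerator   = -0.0789 - (-0.075397)(-0.4833) - (-0.487123)(-0.0507) = -0.14003654
    denominator = 1 - (-0.075397)(-0.0507) - (-0.487123)(-0.4833) = 0.760751
  phi_33 = -0.14003654 / 0.760751 = -0.1841.
Therefore phi_{33} = -0.1841.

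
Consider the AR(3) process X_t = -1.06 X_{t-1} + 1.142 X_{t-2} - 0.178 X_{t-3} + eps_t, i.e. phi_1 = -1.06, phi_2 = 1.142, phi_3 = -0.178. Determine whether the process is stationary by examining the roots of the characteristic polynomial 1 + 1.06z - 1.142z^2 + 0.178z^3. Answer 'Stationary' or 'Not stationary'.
\text{Not stationary}

The AR(p) characteristic polynomial is P(z) = 1 + 1.06z - 1.142z^2 + 0.178z^3.
Stationarity requires all roots to lie outside the unit circle, i.e. |z| > 1 for every root.
Degree 3: look for a simple real root z0 first, then factor out (1 - z/z0) and solve the remaining quadratic.
Testing z0 = 5: P(5) = 1 + (1.06)(5) + (-1.142)(5)^2 + (0.178)(5)^3
  = 1 + (5.3) + (-28.55) + (22.25) = 0.  So z_0 = 5 is a root, |z_0| = 5.
Divide out the factor (1 - 0.2 z) = (1 - z/z0) (since 1/z0 = 0.2):
  P(z) = (1 - 0.2 z)(1 + (1.26) z + (-0.89) z^2)
  [check: z-coef 1.26 - (0.2) = 1.06; z^2-coef -0.89 - (0.2)(1.26) = -1.142; z^3-coef -(0.2)(-0.89) = 0.178.]
Remaining roots from the quadratic factor 1 + (1.26) z + (-0.89) z^2:
  Set 1 + (1.26) z + (-0.89) z^2 = 0, i.e. a z^2 + b z + c = 0 with a = -0.89, b = 1.26, c = 1.
  Discriminant D = b^2 - 4ac = (1.26)^2 - 4*(-0.89)*1 = 1.5876 - (-3.56) = 5.1476.
  D >= 0, so the roots are real: z = (-b +/- sqrt(D)) / (2a) = (-1.26 +/- 2.268832) / (-1.78).
    z_1 = (-1.26 + 2.268832) / (-1.78) = -0.5668,   |z_1| = 0.5668.
    z_2 = (-1.26 - 2.268832) / (-1.78) = 1.9825,   |z_2| = 1.9825.
Moduli of all roots: 5.0000, 0.5668, 1.9825.
All moduli strictly greater than 1? No.
Verdict: Not stationary.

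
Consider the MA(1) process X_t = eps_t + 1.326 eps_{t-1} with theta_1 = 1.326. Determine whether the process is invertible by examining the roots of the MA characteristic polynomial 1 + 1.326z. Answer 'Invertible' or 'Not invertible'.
\text{Not invertible}

The MA(q) characteristic polynomial is P(z) = 1 + 1.326z.
Invertibility requires all roots to lie outside the unit circle, i.e. |z| > 1 for every root.
This is linear in z: 1 + (1.326) z = 0  =>  z = -1/(1.326) = -0.754148,  |z| = 0.754148.
Moduli of all roots: 0.7541.
All moduli strictly greater than 1? No.
Verdict: Not invertible.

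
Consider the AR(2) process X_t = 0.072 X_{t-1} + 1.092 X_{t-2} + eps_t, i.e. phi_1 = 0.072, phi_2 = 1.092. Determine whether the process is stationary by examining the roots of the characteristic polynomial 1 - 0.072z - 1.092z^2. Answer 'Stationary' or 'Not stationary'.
\text{Not stationary}

The AR(p) characteristic polynomial is P(z) = 1 - 0.072z - 1.092z^2.
Stationarity requires all roots to lie outside the unit circle, i.e. |z| > 1 for every root.
Set 1 + (-0.072) z + (-1.092) z^2 = 0, i.e. a z^2 + b z + c = 0 with a = -1.092, b = -0.072, c = 1.
Discriminant D = b^2 - 4ac = (-0.072)^2 - 4*(-1.092)*1 = 0.005184 - (-4.368) = 4.373184.
D >= 0, so the roots are real: z = (-b +/- sqrt(D)) / (2a) = (0.072 +/- 2.091216) / (-2.184).
  z_1 = (0.072 + 2.091216) / (-2.184) = -0.9905,   |z_1| = 0.9905.
  z_2 = (0.072 - 2.091216) / (-2.184) = 0.9245,   |z_2| = 0.9245.
Moduli of all roots: 0.9905, 0.9245.
All moduli strictly greater than 1? No.
Verdict: Not stationary.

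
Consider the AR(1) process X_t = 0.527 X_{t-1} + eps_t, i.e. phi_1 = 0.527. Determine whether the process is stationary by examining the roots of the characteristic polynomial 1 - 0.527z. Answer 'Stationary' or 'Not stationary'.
\text{Stationary}

The AR(p) characteristic polynomial is P(z) = 1 - 0.527z.
Stationarity requires all roots to lie outside the unit circle, i.e. |z| > 1 for every root.
This is linear in z: 1 + (-0.527) z = 0  =>  z = -1/(-0.527) = 1.897533,  |z| = 1.897533.
Moduli of all roots: 1.8975.
All moduli strictly greater than 1? Yes.
Verdict: Stationary.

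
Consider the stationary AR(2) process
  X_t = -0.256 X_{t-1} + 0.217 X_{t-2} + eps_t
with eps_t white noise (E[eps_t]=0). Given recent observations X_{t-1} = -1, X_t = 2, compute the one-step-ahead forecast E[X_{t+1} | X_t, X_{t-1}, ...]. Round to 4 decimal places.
E[X_{t+1} \mid \mathcal F_t] = -0.7290

For an AR(p) model X_t = c + sum_i phi_i X_{t-i} + eps_t, the
one-step-ahead conditional mean is
  E[X_{t+1} | X_t, ...] = c + sum_i phi_i X_{t+1-i}.
Substitute known values:
  E[X_{t+1} | ...] = (-0.256) * (2) + (0.217) * (-1)
                   = -0.7290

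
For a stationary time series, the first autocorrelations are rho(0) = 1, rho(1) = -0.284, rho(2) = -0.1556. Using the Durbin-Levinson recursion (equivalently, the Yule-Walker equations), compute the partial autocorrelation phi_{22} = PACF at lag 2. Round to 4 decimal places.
\phi_{22} = -0.2570

The PACF at lag k is phi_{kk}, the last component of the solution
to the Yule-Walker system G_k phi = r_k where
  (G_k)_{ij} = rho(|i - j|), (r_k)_i = rho(i), i,j = 1..k.
Equivalently, Durbin-Levinson gives phi_{kk} iteratively:
  phi_{11} = rho(1)
  phi_{kk} = [rho(k) - sum_{j=1..k-1} phi_{k-1,j} rho(k-j)]
            / [1 - sum_{j=1..k-1} phi_{k-1,j} rho(j)],
  phi_{k,j} = phi_{k-1,j} - phi_{kk} phi_{k-1,k-j},  j = 1..k-1.
Step k = 1:
  phi_11 = rho(1) = -0.284.
Step k = 2:
  phi_22 = [rho(2) - phi_11 rho(1)] / [1 - phi_11 rho(1)] = [-0.1556 - (-0.284)(-0.284)] / [1 - (-0.284)(-0.284)]
         = -0.236256 / 0.919344 = -0.257.
Therefore phi_{22} = -0.2570.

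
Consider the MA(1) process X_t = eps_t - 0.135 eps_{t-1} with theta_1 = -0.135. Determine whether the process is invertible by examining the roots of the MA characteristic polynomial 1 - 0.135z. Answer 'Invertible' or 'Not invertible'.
\text{Invertible}

The MA(q) characteristic polynomial is P(z) = 1 - 0.135z.
Invertibility requires all roots to lie outside the unit circle, i.e. |z| > 1 for every root.
This is linear in z: 1 + (-0.135) z = 0  =>  z = -1/(-0.135) = 7.407407,  |z| = 7.407407.
Moduli of all roots: 7.4074.
All moduli strictly greater than 1? Yes.
Verdict: Invertible.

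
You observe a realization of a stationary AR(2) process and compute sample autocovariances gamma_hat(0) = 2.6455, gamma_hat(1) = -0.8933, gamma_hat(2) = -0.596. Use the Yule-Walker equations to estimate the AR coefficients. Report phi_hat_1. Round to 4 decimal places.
\hat\phi_{1} = -0.4670

The Yule-Walker equations for an AR(p) process read, in matrix form,
  Gamma_p phi = r_p,   with   (Gamma_p)_{ij} = gamma(|i - j|),
                       (r_p)_i = gamma(i),   i,j = 1..p.
Substitute the sample gammas (Toeplitz matrix and right-hand side of size 2):
  Gamma_p = [[2.6455, -0.8933], [-0.8933, 2.6455]]
  r_p     = [-0.8933, -0.596]
Written out:
  2.6455 phi_1 - 0.8933 phi_2 = -0.8933
  -0.8933 phi_1 + 2.6455 phi_2 = -0.596
Solve by Cramer's rule:
  det = gamma(0)^2 - gamma(1)^2 = (2.6455)^2 - (-0.8933)^2 = 6.99867025 - 0.79798489 = 6.20068536
  phi_hat_1 = [gamma(1) gamma(0) - gamma(1) gamma(2)] / det = [(-0.8933)(2.6455) - (-0.8933)(-0.596)] / 6.20068536 = -2.89563195 / 6.20068536 = -0.467
  phi_hat_2 = [gamma(0) gamma(2) - gamma(1)^2] / det = [(2.6455)(-0.596) - (-0.8933)^2] / 6.20068536 = -2.37470289 / 6.20068536 = -0.383
So phi_hat = [-0.4670, -0.3830].
Therefore phi_hat_1 = -0.4670.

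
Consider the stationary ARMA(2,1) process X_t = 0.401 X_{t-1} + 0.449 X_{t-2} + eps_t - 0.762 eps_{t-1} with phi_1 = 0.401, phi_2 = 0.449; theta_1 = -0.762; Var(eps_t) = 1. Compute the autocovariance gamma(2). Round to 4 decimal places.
\gamma(2) = 0.3757

Multiply the model equation by X_{t-k} and take expectations. With theta_0 = psi_0 = 1 and psi_j the MA(infinity) weights, this gives
  gamma(k) - sum_i phi_i gamma(k-i) = c_k,
  c_k = sigma^2 * sum_{j=k..q} theta_j psi_{j-k}   (c_k = 0 for k > q),
using gamma(-m) = gamma(m).
psi-weights needed (psi_j = theta_j + sum_i phi_i psi_{j-i}):
  psi_1 = theta_1 + phi_1 = -0.762 + (0.401) = -0.361
Right-hand sides:
  c_0 = sigma^2 (1 + theta_1 psi_1) = 1 * (1 + (-0.762)(-0.361)) = 1 * 1.275082 = 1.275082
  c_1 = sigma^2 theta_1 = 1 * (-0.762) = -0.762
  c_2 = 0
Equations for k = 0, 1, 2 (AR order 2, c_2 = 0):
  (E0) gamma(0) = phi_1 gamma(1) + phi_2 gamma(2) + c_0
  (E1) gamma(1) = phi_1 gamma(0) + phi_2 gamma(1) + c_1
  (E2) gamma(2) = phi_1 gamma(1) + phi_2 gamma(0)
From (E1): gamma(1) = A gamma(0) + B with
  A = phi_1 / (1 - phi_2) = 0.401 / 0.551 = 0.727768,   B = c_1 / (1 - phi_2) = -0.762 / 0.551 = -1.38294.
Insert (E2) into (E0): gamma(0) (1 - phi_2^2) = phi_1 (1 + phi_2) gamma(1) + c_0.
  phi_1 (1 + phi_2) = (0.401)(1.449) = 0.581049,   1 - phi_2^2 = 0.798399.
Replace gamma(1) by A gamma(0) + B and collect gamma(0):
  gamma(0) [0.798399 - (0.581049)(0.727768)] = (0.581049)(-1.38294) + 1.275082
  gamma(0) * 0.37553 = 0.471526
  gamma(0) = 0.471526 / 0.37553 = 1.255627.
  gamma(1) = A gamma(0) + B = (0.727768)(1.255627) + (-1.38294) = -0.469135.
  gamma(2) = phi_1 gamma(1) + phi_2 gamma(0) = (0.401)(-0.469135) + (0.449)(1.255627) = 0.375653.
Therefore gamma(2) = 0.3757 (to 4 decimal places).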